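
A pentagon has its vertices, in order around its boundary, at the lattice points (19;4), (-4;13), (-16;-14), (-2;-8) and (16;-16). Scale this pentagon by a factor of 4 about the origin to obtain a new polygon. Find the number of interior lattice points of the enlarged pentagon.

By the shoelace formula, twice the signed area is |[19·13 − (-4)·4] + [(-4)·(-14) − (-16)·13] + [(-16)·(-8) − (-2)·(-14)] + [(-2)·(-16) − 16·(-8)] + [16·4 − 19·(-16)]| = 1155, so the area is 577.5.
Summing gcd(|Δx|,|Δy|) over the edges gives the boundary count: gcd(23,9) + gcd(12,27) + gcd(14,6) + gcd(18,8) + gcd(3,20) = 1+3+2+2+1 = 9.
Scaling by 4 multiplies the area by 4² = 16 (so the new area is 9240) and multiplies the boundary lattice-point count by 4, giving 36.
By Pick's theorem, the interior count of the dilated polygon is 9240 − 36/2 + 1 = 9223.

9223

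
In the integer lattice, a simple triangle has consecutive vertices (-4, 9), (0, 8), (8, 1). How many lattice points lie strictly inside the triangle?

The shoelace formula gives twice the area as |[(-4)·8 − 0·9] + [0·1 − 8·8] + [8·9 − (-4)·1]| = 20, so the area is 10.
Summing gcd(|Δx|,|Δy|) over the edges gives the boundary count: gcd(4,1) + gcd(8,7) + gcd(12,8) = 1+1+4 = 6.
Pick's theorem gives I = A − B/2 + 1 = 10 − 6/2 + 1 = 8.

8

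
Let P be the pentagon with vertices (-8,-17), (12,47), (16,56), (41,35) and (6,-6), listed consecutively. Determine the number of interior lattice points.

The shoelace formula gives twice the area as |[(-8)·47 − 12·(-17)] + [12·56 − 16·47] + [16·35 − 41·56] + [41·(-6) − 6·35] + [6·(-17) − (-8)·(-6)]| = 2594, so the area is 1297.
Summing gcd(|Δx|,|Δy|) over the edges gives the boundary count: gcd(20,64) + gcd(4,9) + gcd(25,21) + gcd(35,41) + gcd(14,11) = 4+1+1+1+1 = 8.
By Pick's theorem A = I + B/2 − 1, so I = 1297 − 8/2 + 1 = 1294.

1294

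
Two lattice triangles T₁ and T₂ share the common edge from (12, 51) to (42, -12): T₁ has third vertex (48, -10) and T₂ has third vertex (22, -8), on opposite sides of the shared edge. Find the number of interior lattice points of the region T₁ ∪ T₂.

The union is the simple quadrilateral with vertices (12, 51), (48, -10), (42, -12), (22, -8) in order.
By the shoelace formula, twice the signed area is |(12·(-10) − 48·51) + (48·(-12) − 42·(-10)) + (42·(-8) − 22·(-12)) + (22·51 − 12·(-8))| = 1578, so the area is 789.
Summing gcd(|Δx|,|Δy|) over the edges gives the boundary count: gcd(36,61) + gcd(6,2) + gcd(20,4) + gcd(10,59) = 1+2+4+1 = 8.
By Pick's theorem I = A − B/2 + 1 = 789 − 8/2 + 1 = 786.

786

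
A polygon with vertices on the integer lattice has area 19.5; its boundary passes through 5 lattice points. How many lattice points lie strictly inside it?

18

Pick's theorem A = I + B/2 − 1 rearranges to I = A − B/2 + 1 = 19.5 − 5/2 + 1 = 18.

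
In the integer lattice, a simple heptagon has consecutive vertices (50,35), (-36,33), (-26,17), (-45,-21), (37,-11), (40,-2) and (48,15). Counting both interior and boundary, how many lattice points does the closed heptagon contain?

3882

The shoelace formula gives twice the area as |(50·33 − (-36)·35) + ((-36)·17 − (-26)·33) + ((-26)·(-21) − (-45)·17) + ((-45)·(-11) − 37·(-21)) + (37·(-2) − 40·(-11)) + (40·15 − 48·(-2)) + (48·35 − 50·15)| = 7731, so the area is 7731/2.
Summing gcd(|Δx|,|Δy|) over the edges gives the boundary count: gcd(86,2) + gcd(10,16) + gcd(19,38) + gcd(82,10) + gcd(3,9) + gcd(8,17) + gcd(2,20) = 2+2+19+2+3+1+2 = 31.
Pick's theorem gives I = A − B/2 + 1 = 7731/2 − 31/2 + 1 = 3851, so the closed region contains I + B = 3851 + 31 = 3882 lattice points.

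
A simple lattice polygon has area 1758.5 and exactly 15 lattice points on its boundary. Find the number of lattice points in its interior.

Pick's theorem A = I + B/2 − 1 rearranges to I = A − B/2 + 1 = 1758.5 − 15/2 + 1 = 1752.

1752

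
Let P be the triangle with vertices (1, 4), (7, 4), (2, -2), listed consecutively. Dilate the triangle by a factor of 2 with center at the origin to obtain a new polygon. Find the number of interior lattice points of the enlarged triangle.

The shoelace formula gives twice the area as |(1·4 − 7·4) + (7·(-2) − 2·4) + (2·4 − 1·(-2))| = 36, so the area is 18.
Summing gcd(|Δx|,|Δy|) over the edges gives the boundary count: gcd(6,0) + gcd(5,6) + gcd(1,6) = 6+1+1 = 8.
Scaling by 2 multiplies the area by 2² = 4 (so the new area is 72) and multiplies the boundary lattice-point count by 2, giving 16.
By Pick's theorem, the interior count of the dilated polygon is 72 − 16/2 + 1 = 65.

65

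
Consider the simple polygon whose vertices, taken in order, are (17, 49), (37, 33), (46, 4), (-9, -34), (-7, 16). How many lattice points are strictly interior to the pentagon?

2569

Using the shoelace formula, 2A = |(17·33 − 37·49) + (37·4 − 46·33) + (46·(-34) − (-9)·4) + ((-9)·16 − (-7)·(-34)) + ((-7)·49 − 17·16)| = 5147, so the area is 2573.5.
The number of boundary lattice points is Σ gcd(|Δx|,|Δy|) = gcd(20,16) + gcd(9,29) + gcd(55,38) + gcd(2,50) + gcd(24,33) = 4+1+1+2+3 = 11.
Pick's theorem gives I = A − B/2 + 1 = 2573.5 − 11/2 + 1 = 2569.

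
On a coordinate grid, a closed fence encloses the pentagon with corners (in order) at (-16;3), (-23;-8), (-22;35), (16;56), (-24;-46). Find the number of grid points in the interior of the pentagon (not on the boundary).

1386

The shoelace formula gives twice the area as |((-16)·(-8) − (-23)·3) + ((-23)·35 − (-22)·(-8)) + ((-22)·56 − 16·35) + (16·(-46) − (-24)·56) + ((-24)·3 − (-16)·(-46))| = 2776, so the area is 1388.
Along each edge there are gcd(|Δx|,|Δy|)+1 lattice points, so counting each shared vertex once the boundary has gcd(7,11) + gcd(1,43) + gcd(38,21) + gcd(40,102) + gcd(8,49) = 1+1+1+2+1 = 6.
By Pick's theorem A = I + B/2 − 1, so I = 1388 − 6/2 + 1 = 1386.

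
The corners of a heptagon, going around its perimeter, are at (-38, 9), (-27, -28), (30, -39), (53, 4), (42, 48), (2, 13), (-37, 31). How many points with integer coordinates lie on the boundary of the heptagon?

The number of boundary lattice points is Σ gcd(|Δx|,|Δy|) = gcd(11,37) + gcd(57,11) + gcd(23,43) + gcd(11,44) + gcd(40,35) + gcd(39,18) + gcd(1,22) = 1+1+1+11+5+3+1 = 23.

23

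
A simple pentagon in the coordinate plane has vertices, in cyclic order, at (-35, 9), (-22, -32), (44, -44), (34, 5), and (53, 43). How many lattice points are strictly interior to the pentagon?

The shoelace formula gives twice the area as |((-35)·(-32) − (-22)·9) + ((-22)·(-44) − 44·(-32)) + (44·5 − 34·(-44)) + (34·43 − 53·5) + (53·9 − (-35)·43)| = 8589, so the area is 4294.5.
Along each edge there are gcd(|Δx|,|Δy|)+1 lattice points, so counting each shared vertex once the boundary has gcd(13,41) + gcd(66,12) + gcd(10,49) + gcd(19,38) + gcd(88,34) = 1+6+1+19+2 = 29.
Pick's theorem gives I = A − B/2 + 1 = 4294.5 − 29/2 + 1 = 4281.

4281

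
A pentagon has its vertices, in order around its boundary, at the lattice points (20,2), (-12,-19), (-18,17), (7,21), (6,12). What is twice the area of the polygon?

By the shoelace formula, twice the signed area is |(20·(-19) − (-12)·2) + ((-12)·17 − (-18)·(-19)) + ((-18)·21 − 7·17) + (7·12 − 6·21) + (6·2 − 20·12)| = 1669, so the area is 1669/2.

1669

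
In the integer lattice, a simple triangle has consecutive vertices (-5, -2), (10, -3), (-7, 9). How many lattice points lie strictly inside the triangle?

81

By the shoelace formula, twice the signed area is |[(-5)·(-3) − 10·(-2)] + [10·9 − (-7)·(-3)] + [(-7)·(-2) − (-5)·9]| = 163, so the area is 81.5.
Along each edge there are gcd(|Δx|,|Δy|)+1 lattice points, so counting each shared vertex once the boundary has gcd(15,1) + gcd(17,12) + gcd(2,11) = 1+1+1 = 3.
By Pick's theorem A = I + B/2 − 1, so I = 81.5 − 3/2 + 1 = 81.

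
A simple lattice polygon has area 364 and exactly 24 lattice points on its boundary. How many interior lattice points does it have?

353

From Pick's theorem, I = A − B/2 + 1 = 364 − 24/2 + 1 = 353.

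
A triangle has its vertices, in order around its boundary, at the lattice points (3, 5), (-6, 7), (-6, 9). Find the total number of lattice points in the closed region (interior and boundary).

Using the shoelace formula, 2A = |(3·7 − (-6)·5) + ((-6)·9 − (-6)·7) + ((-6)·5 − 3·9)| = 18, so the area is 9.
Along each edge there are gcd(|Δx|,|Δy|)+1 lattice points, so counting each shared vertex once the boundary has gcd(9,2) + gcd(0,2) + gcd(9,4) = 1+2+1 = 4.
Pick's theorem gives I = A − B/2 + 1 = 9 − 4/2 + 1 = 8, so the closed region contains I + B = 8 + 4 = 12 lattice points.

12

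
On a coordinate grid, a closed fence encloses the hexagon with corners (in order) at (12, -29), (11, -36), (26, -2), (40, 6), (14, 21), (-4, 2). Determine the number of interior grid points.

996

The shoelace formula gives twice the area as |(12·(-36) − 11·(-29)) + (11·(-2) − 26·(-36)) + (26·6 − 40·(-2)) + (40·21 − 14·6) + (14·2 − (-4)·21) + ((-4)·(-29) − 12·2)| = 1997, so the area is 998.5.
The number of boundary lattice points is Σ gcd(|Δx|,|Δy|) = gcd(1,7) + gcd(15,34) + gcd(14,8) + gcd(26,15) + gcd(18,19) + gcd(16,31) = 1+1+2+1+1+1 = 7.
By Pick's theorem A = I + B/2 − 1, so I = 998.5 − 7/2 + 1 = 996.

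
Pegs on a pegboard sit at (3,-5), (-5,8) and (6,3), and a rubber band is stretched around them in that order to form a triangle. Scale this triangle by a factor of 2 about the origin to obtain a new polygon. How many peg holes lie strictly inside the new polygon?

By the shoelace formula, twice the signed area is |(3·8 − (-5)·(-5)) + ((-5)·3 − 6·8) + (6·(-5) − 3·3)| = 103, so the area is 51.5.
Along each edge there are gcd(|Δx|,|Δy|)+1 lattice points, so counting each shared vertex once the boundary has gcd(8,13) + gcd(11,5) + gcd(3,8) = 1+1+1 = 3.
Scaling by 2 multiplies the area by 2² = 4 (so the new area is 206) and multiplies the boundary lattice-point count by 2, giving 6.
By Pick's theorem, the interior count of the dilated polygon is 206 − 6/2 + 1 = 204.

204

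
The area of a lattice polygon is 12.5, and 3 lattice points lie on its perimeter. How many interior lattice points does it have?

From Pick's theorem, I = A − B/2 + 1 = 12.5 − 3/2 + 1 = 12.

12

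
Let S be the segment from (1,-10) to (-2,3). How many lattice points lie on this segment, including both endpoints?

2

The number of lattice points on a segment between lattice points is gcd(|Δx|,|Δy|) + 1 = gcd(3,13) + 1 = 1 + 1 = 2.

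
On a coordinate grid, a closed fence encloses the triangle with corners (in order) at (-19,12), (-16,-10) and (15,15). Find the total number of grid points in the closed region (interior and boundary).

The shoelace formula gives twice the area as |((-19)·(-10) − (-16)·12) + ((-16)·15 − 15·(-10)) + (15·12 − (-19)·15)| = 757, so the area is 378.5.
The number of boundary lattice points is Σ gcd(|Δx|,|Δy|) = gcd(3,22) + gcd(31,25) + gcd(34,3) = 1+1+1 = 3.
Pick's theorem gives I = A − B/2 + 1 = 378.5 − 3/2 + 1 = 378, so the closed region contains I + B = 378 + 3 = 381 lattice points.

381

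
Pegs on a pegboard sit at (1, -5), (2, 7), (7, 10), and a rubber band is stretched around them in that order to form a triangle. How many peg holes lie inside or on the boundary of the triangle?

32

By the shoelace formula, twice the signed area is |(1·7 − 2·(-5)) + (2·10 − 7·7) + (7·(-5) − 1·10)| = 57, so the area is 57/2.
Summing gcd(|Δx|,|Δy|) over the edges gives the boundary count: gcd(1,12) + gcd(5,3) + gcd(6,15) = 1+1+3 = 5.
Pick's theorem gives I = A − B/2 + 1 = 57/2 − 5/2 + 1 = 27, so the closed region contains I + B = 27 + 5 = 32 lattice points.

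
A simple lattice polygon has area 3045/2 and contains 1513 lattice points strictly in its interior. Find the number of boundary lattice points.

Pick's theorem gives A = I + B/2 − 1, so B = 2(A − I + 1) = 2(3045/2 − 1513 + 1) = 21.

21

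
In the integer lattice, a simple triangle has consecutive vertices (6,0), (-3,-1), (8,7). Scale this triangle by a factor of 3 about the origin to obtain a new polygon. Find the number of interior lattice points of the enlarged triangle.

271

The shoelace formula gives twice the area as |[6·(-1) − (-3)·0] + [(-3)·7 − 8·(-1)] + [8·0 − 6·7]| = 61, so the area is 61/2.
Along each edge there are gcd(|Δx|,|Δy|)+1 lattice points, so counting each shared vertex once the boundary has gcd(9,1) + gcd(11,8) + gcd(2,7) = 1+1+1 = 3.
Scaling by 3 multiplies the area by 3² = 9 (so the new area is 274.5) and multiplies the boundary lattice-point count by 3, giving 9.
By Pick's theorem, the interior count of the dilated polygon is 274.5 − 9/2 + 1 = 271.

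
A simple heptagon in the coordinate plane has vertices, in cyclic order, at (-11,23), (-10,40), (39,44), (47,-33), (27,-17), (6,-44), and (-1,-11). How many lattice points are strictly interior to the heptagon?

By the shoelace formula, twice the signed area is |[(-11)·40 − (-10)·23] + [(-10)·44 − 39·40] + [39·(-33) − 47·44] + [47·(-17) − 27·(-33)] + [27·(-44) − 6·(-17)] + [6·(-11) − (-1)·(-44)] + [(-1)·23 − (-11)·(-11)]| = 6813, so the area is 6813/2.
Summing gcd(|Δx|,|Δy|) over the edges gives the boundary count: gcd(1,17) + gcd(49,4) + gcd(8,77) + gcd(20,16) + gcd(21,27) + gcd(7,33) + gcd(10,34) = 1+1+1+4+3+1+2 = 13.
Pick's theorem gives I = A − B/2 + 1 = 6813/2 − 13/2 + 1 = 3401.

3401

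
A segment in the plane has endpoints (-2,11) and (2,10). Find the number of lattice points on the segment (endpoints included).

2

The number of lattice points on a segment between lattice points is gcd(|Δx|,|Δy|) + 1 = gcd(4,1) + 1 = 1 + 1 = 2.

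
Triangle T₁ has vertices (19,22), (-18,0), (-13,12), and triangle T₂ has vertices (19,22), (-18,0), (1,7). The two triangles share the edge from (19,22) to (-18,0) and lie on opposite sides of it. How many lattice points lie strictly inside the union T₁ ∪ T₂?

The union is the simple quadrilateral with vertices (19,22), (-13,12), (-18,0), (1,7) in order.
Using the shoelace formula, 2A = |[19·12 − (-13)·22] + [(-13)·0 − (-18)·12] + [(-18)·7 − 1·0] + [1·22 − 19·7]| = 493, so the area is 493/2.
Along each edge there are gcd(|Δx|,|Δy|)+1 lattice points, so counting each shared vertex once the boundary has gcd(32,10) + gcd(5,12) + gcd(19,7) + gcd(18,15) = 2+1+1+3 = 7.
By Pick's theorem I = A − B/2 + 1 = 493/2 − 7/2 + 1 = 244.

244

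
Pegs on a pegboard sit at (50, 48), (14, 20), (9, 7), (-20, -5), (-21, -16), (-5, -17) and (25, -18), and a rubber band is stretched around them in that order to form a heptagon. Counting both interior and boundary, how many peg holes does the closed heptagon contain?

The shoelace formula gives twice the area as |(50·20 − 14·48) + (14·7 − 9·20) + (9·(-5) − (-20)·7) + ((-20)·(-16) − (-21)·(-5)) + ((-21)·(-17) − (-5)·(-16)) + ((-5)·(-18) − 25·(-17)) + (25·48 − 50·(-18))| = 3448, so the area is 1724.
Summing gcd(|Δx|,|Δy|) over the edges gives the boundary count: gcd(36,28) + gcd(5,13) + gcd(29,12) + gcd(1,11) + gcd(16,1) + gcd(30,1) + gcd(25,66) = 4+1+1+1+1+1+1 = 10.
Pick's theorem gives I = A − B/2 + 1 = 1724 − 10/2 + 1 = 1720, so the closed region contains I + B = 1720 + 10 = 1730 lattice points.

1730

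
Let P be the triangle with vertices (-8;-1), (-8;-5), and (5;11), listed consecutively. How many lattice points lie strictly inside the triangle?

24

The shoelace formula gives twice the area as |((-8)·(-5) − (-8)·(-1)) + ((-8)·11 − 5·(-5)) + (5·(-1) − (-8)·11)| = 52, so the area is 26.
Along each edge there are gcd(|Δx|,|Δy|)+1 lattice points, so counting each shared vertex once the boundary has gcd(0,4) + gcd(13,16) + gcd(13,12) = 4+1+1 = 6.
By Pick's theorem A = I + B/2 − 1, so I = 26 − 6/2 + 1 = 24.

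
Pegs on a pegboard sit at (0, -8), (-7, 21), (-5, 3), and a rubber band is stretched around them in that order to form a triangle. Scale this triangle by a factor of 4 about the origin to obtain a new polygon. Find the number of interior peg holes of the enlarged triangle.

537

Using the shoelace formula, 2A = |(0·21 − (-7)·(-8)) + ((-7)·3 − (-5)·21) + ((-5)·(-8) − 0·3)| = 68, so the area is 34.
Along each edge there are gcd(|Δx|,|Δy|)+1 lattice points, so counting each shared vertex once the boundary has gcd(7,29) + gcd(2,18) + gcd(5,11) = 1+2+1 = 4.
Scaling by 4 multiplies the area by 4² = 16 (so the new area is 544) and multiplies the boundary lattice-point count by 4, giving 16.
By Pick's theorem, the interior count of the dilated polygon is 544 − 16/2 + 1 = 537.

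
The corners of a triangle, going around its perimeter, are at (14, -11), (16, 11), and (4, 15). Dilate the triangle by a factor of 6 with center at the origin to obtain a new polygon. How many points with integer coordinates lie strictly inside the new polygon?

Using the shoelace formula, 2A = |[14·11 − 16·(-11)] + [16·15 − 4·11] + [4·(-11) − 14·15]| = 272, so the area is 136.
The number of boundary lattice points is Σ gcd(|Δx|,|Δy|) = gcd(2,22) + gcd(12,4) + gcd(10,26) = 2+4+2 = 8.
Scaling by 6 multiplies the area by 6² = 36 (so the new area is 4896) and multiplies the boundary lattice-point count by 6, giving 48.
By Pick's theorem, the interior count of the dilated polygon is 4896 − 48/2 + 1 = 4873.

4873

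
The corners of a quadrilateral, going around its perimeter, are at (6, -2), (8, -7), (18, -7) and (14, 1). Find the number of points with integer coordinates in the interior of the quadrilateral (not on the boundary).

By the shoelace formula, twice the signed area is |[6·(-7) − 8·(-2)] + [8·(-7) − 18·(-7)] + [18·1 − 14·(-7)] + [14·(-2) − 6·1]| = 126, so the area is 63.
The number of boundary lattice points is Σ gcd(|Δx|,|Δy|) = gcd(2,5) + gcd(10,0) + gcd(4,8) + gcd(8,3) = 1+10+4+1 = 16.
Pick's theorem gives I = A − B/2 + 1 = 63 − 16/2 + 1 = 56.

56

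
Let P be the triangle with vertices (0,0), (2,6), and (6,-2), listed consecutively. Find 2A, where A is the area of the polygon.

40

The shoelace formula gives twice the area as |(0·6 − 2·0) + (2·(-2) − 6·6) + (6·0 − 0·(-2))| = 40, so the area is 20.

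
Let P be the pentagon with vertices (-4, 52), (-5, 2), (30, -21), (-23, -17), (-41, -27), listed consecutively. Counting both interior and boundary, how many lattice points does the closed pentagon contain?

1510

By the shoelace formula, twice the signed area is |[(-4)·2 − (-5)·52] + [(-5)·(-21) − 30·2] + [30·(-17) − (-23)·(-21)] + [(-23)·(-27) − (-41)·(-17)] + [(-41)·52 − (-4)·(-27)]| = 3012, so the area is 1506.
Along each edge there are gcd(|Δx|,|Δy|)+1 lattice points, so counting each shared vertex once the boundary has gcd(1,50) + gcd(35,23) + gcd(53,4) + gcd(18,10) + gcd(37,79) = 1+1+1+2+1 = 6.
Pick's theorem gives I = A − B/2 + 1 = 1506 − 6/2 + 1 = 1504, so the closed region contains I + B = 1504 + 6 = 1510 lattice points.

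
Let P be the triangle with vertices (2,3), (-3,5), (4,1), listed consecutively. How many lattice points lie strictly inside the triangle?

2

The shoelace formula gives twice the area as |(2·5 − (-3)·3) + ((-3)·1 − 4·5) + (4·3 − 2·1)| = 6, so the area is 3.
Summing gcd(|Δx|,|Δy|) over the edges gives the boundary count: gcd(5,2) + gcd(7,4) + gcd(2,2) = 1+1+2 = 4.
By Pick's theorem A = I + B/2 − 1, so I = 3 − 4/2 + 1 = 2.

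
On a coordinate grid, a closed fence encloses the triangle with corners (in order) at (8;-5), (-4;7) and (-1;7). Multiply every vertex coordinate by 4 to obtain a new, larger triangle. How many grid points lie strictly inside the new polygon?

253

Using the shoelace formula, 2A = |(8·7 − (-4)·(-5)) + ((-4)·7 − (-1)·7) + ((-1)·(-5) − 8·7)| = 36, so the area is 18.
Summing gcd(|Δx|,|Δy|) over the edges gives the boundary count: gcd(12,12) + gcd(3,0) + gcd(9,12) = 12+3+3 = 18.
Scaling by 4 multiplies the area by 4² = 16 (so the new area is 288) and multiplies the boundary lattice-point count by 4, giving 72.
By Pick's theorem, the interior count of the dilated polygon is 288 − 72/2 + 1 = 253.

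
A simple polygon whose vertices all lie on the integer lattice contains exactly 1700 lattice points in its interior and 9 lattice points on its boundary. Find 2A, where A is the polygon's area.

3407

Pick's theorem states A = I + B/2 − 1, so A = 1700 + 9/2 − 1 = 3407/2.
Hence 2A = 3407.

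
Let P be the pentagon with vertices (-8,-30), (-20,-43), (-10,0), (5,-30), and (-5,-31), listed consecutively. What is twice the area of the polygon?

789

Using the shoelace formula, 2A = |[(-8)·(-43) − (-20)·(-30)] + [(-20)·0 − (-10)·(-43)] + [(-10)·(-30) − 5·0] + [5·(-31) − (-5)·(-30)] + [(-5)·(-30) − (-8)·(-31)]| = 789, so the area is 394.5.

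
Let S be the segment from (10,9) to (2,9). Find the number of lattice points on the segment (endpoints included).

9

The number of lattice points on a segment between lattice points is gcd(|Δx|,|Δy|) + 1 = gcd(8,0) + 1 = 8 + 1 = 9.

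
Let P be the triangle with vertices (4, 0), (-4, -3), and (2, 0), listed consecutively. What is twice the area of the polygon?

Using the shoelace formula, 2A = |[4·(-3) − (-4)·0] + [(-4)·0 − 2·(-3)] + [2·0 − 4·0]| = 6, so the area is 3.

6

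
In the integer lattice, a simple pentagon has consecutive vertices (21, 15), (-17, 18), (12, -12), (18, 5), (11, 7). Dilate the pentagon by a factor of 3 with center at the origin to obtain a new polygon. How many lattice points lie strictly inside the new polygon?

4429

By the shoelace formula, twice the signed area is |(21·18 − (-17)·15) + ((-17)·(-12) − 12·18) + (12·5 − 18·(-12)) + (18·7 − 11·5) + (11·15 − 21·7)| = 986, so the area is 493.
Along each edge there are gcd(|Δx|,|Δy|)+1 lattice points, so counting each shared vertex once the boundary has gcd(38,3) + gcd(29,30) + gcd(6,17) + gcd(7,2) + gcd(10,8) = 1+1+1+1+2 = 6.
Scaling by 3 multiplies the area by 3² = 9 (so the new area is 4437) and multiplies the boundary lattice-point count by 3, giving 18.
By Pick's theorem, the interior count of the dilated polygon is 4437 − 18/2 + 1 = 4429.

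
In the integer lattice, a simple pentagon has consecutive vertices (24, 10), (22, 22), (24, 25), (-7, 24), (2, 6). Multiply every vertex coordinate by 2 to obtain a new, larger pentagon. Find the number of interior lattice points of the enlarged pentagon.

By the shoelace formula, twice the signed area is |[24·22 − 22·10] + [22·25 − 24·22] + [24·24 − (-7)·25] + [(-7)·6 − 2·24] + [2·10 − 24·6]| = 867, so the area is 867/2.
The number of boundary lattice points is Σ gcd(|Δx|,|Δy|) = gcd(2,12) + gcd(2,3) + gcd(31,1) + gcd(9,18) + gcd(22,4) = 2+1+1+9+2 = 15.
Scaling by 2 multiplies the area by 2² = 4 (so the new area is 1734) and multiplies the boundary lattice-point count by 2, giving 30.
By Pick's theorem, the interior count of the dilated polygon is 1734 − 30/2 + 1 = 1720.

1720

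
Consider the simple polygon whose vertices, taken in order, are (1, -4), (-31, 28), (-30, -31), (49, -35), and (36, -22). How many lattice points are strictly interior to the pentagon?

2144

By the shoelace formula, twice the signed area is |(1·28 − (-31)·(-4)) + ((-31)·(-31) − (-30)·28) + ((-30)·(-35) − 49·(-31)) + (49·(-22) − 36·(-35)) + (36·(-4) − 1·(-22))| = 4334, so the area is 2167.
Along each edge there are gcd(|Δx|,|Δy|)+1 lattice points, so counting each shared vertex once the boundary has gcd(32,32) + gcd(1,59) + gcd(79,4) + gcd(13,13) + gcd(35,18) = 32+1+1+13+1 = 48.
By Pick's theorem A = I + B/2 − 1, so I = 2167 − 48/2 + 1 = 2144.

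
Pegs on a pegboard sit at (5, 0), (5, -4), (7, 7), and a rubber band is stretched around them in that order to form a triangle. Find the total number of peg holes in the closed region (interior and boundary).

By the shoelace formula, twice the signed area is |[5·(-4) − 5·0] + [5·7 − 7·(-4)] + [7·0 − 5·7]| = 8, so the area is 4.
Summing gcd(|Δx|,|Δy|) over the edges gives the boundary count: gcd(0,4) + gcd(2,11) + gcd(2,7) = 4+1+1 = 6.
Pick's theorem gives I = A − B/2 + 1 = 4 − 6/2 + 1 = 2, so the closed region contains I + B = 2 + 6 = 8 lattice points.

8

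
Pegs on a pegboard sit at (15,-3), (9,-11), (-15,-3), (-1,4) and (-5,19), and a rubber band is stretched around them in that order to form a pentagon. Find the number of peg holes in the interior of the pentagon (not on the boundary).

The shoelace formula gives twice the area as |(15·(-11) − 9·(-3)) + (9·(-3) − (-15)·(-11)) + ((-15)·4 − (-1)·(-3)) + ((-1)·19 − (-5)·4) + ((-5)·(-3) − 15·19)| = 662, so the area is 331.
Along each edge there are gcd(|Δx|,|Δy|)+1 lattice points, so counting each shared vertex once the boundary has gcd(6,8) + gcd(24,8) + gcd(14,7) + gcd(4,15) + gcd(20,22) = 2+8+7+1+2 = 20.
By Pick's theorem A = I + B/2 − 1, so I = 331 − 20/2 + 1 = 322.

322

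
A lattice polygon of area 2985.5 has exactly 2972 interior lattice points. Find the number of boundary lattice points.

Pick's theorem gives A = I + B/2 − 1, so B = 2(A − I + 1) = 2(2985.5 − 2972 + 1) = 29.

29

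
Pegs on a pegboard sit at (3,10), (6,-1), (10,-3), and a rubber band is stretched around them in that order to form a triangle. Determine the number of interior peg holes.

18

The shoelace formula gives twice the area as |(3·(-1) − 6·10) + (6·(-3) − 10·(-1)) + (10·10 − 3·(-3))| = 38, so the area is 19.
The number of boundary lattice points is Σ gcd(|Δx|,|Δy|) = gcd(3,11) + gcd(4,2) + gcd(7,13) = 1+2+1 = 4.
Pick's theorem gives I = A − B/2 + 1 = 19 − 4/2 + 1 = 18.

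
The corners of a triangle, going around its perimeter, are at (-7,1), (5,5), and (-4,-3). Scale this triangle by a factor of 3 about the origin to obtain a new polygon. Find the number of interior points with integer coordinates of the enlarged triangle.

262

By the shoelace formula, twice the signed area is |[(-7)·5 − 5·1] + [5·(-3) − (-4)·5] + [(-4)·1 − (-7)·(-3)]| = 60, so the area is 30.
Summing gcd(|Δx|,|Δy|) over the edges gives the boundary count: gcd(12,4) + gcd(9,8) + gcd(3,4) = 4+1+1 = 6.
Scaling by 3 multiplies the area by 3² = 9 (so the new area is 270) and multiplies the boundary lattice-point count by 3, giving 18.
By Pick's theorem, the interior count of the dilated polygon is 270 − 18/2 + 1 = 262.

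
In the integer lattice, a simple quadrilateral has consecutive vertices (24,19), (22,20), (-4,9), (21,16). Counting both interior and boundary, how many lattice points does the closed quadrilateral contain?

Using the shoelace formula, 2A = |[24·20 − 22·19] + [22·9 − (-4)·20] + [(-4)·16 − 21·9] + [21·19 − 24·16]| = 102, so the area is 51.
The number of boundary lattice points is Σ gcd(|Δx|,|Δy|) = gcd(2,1) + gcd(26,11) + gcd(25,7) + gcd(3,3) = 1+1+1+3 = 6.
Pick's theorem gives I = A − B/2 + 1 = 51 − 6/2 + 1 = 49, so the closed region contains I + B = 49 + 6 = 55 lattice points.

55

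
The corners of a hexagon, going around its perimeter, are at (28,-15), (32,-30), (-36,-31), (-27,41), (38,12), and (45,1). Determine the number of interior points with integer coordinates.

By the shoelace formula, twice the signed area is |[28·(-30) − 32·(-15)] + [32·(-31) − (-36)·(-30)] + [(-36)·41 − (-27)·(-31)] + [(-27)·12 − 38·41] + [38·1 − 45·12] + [45·(-15) − 28·1]| = 7832, so the area is 3916.
The number of boundary lattice points is Σ gcd(|Δx|,|Δy|) = gcd(4,15) + gcd(68,1) + gcd(9,72) + gcd(65,29) + gcd(7,11) + gcd(17,16) = 1+1+9+1+1+1 = 14.
By Pick's theorem A = I + B/2 − 1, so I = 3916 − 14/2 + 1 = 3910.

3910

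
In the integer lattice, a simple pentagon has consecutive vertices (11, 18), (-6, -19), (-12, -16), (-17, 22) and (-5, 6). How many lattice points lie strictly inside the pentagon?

453

By the shoelace formula, twice the signed area is |(11·(-19) − (-6)·18) + ((-6)·(-16) − (-12)·(-19)) + ((-12)·22 − (-17)·(-16)) + ((-17)·6 − (-5)·22) + ((-5)·18 − 11·6)| = 917, so the area is 917/2.
Along each edge there are gcd(|Δx|,|Δy|)+1 lattice points, so counting each shared vertex once the boundary has gcd(17,37) + gcd(6,3) + gcd(5,38) + gcd(12,16) + gcd(16,12) = 1+3+1+4+4 = 13.
By Pick's theorem A = I + B/2 − 1, so I = 917/2 − 13/2 + 1 = 453.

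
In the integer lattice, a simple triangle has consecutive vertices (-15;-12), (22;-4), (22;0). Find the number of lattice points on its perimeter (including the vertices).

Summing gcd(|Δx|,|Δy|) over the edges gives the boundary count: gcd(37,8) + gcd(0,4) + gcd(37,12) = 1+4+1 = 6.

6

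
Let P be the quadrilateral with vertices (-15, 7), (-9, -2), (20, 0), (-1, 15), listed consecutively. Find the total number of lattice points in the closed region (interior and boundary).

331

Using the shoelace formula, 2A = |((-15)·(-2) − (-9)·7) + ((-9)·0 − 20·(-2)) + (20·15 − (-1)·0) + ((-1)·7 − (-15)·15)| = 651, so the area is 651/2.
Summing gcd(|Δx|,|Δy|) over the edges gives the boundary count: gcd(6,9) + gcd(29,2) + gcd(21,15) + gcd(14,8) = 3+1+3+2 = 9.
Pick's theorem gives I = A − B/2 + 1 = 651/2 − 9/2 + 1 = 322, so the closed region contains I + B = 322 + 9 = 331 lattice points.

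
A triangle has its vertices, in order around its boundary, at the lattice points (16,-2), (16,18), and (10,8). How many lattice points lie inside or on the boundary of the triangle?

73

The shoelace formula gives twice the area as |[16·18 − 16·(-2)] + [16·8 − 10·18] + [10·(-2) − 16·8]| = 120, so the area is 60.
Summing gcd(|Δx|,|Δy|) over the edges gives the boundary count: gcd(0,20) + gcd(6,10) + gcd(6,10) = 20+2+2 = 24.
Pick's theorem gives I = A − B/2 + 1 = 60 − 24/2 + 1 = 49, so the closed region contains I + B = 49 + 24 = 73 lattice points.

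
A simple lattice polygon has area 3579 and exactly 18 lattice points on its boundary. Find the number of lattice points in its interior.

3571

From Pick's theorem, I = A − B/2 + 1 = 3579 − 18/2 + 1 = 3571.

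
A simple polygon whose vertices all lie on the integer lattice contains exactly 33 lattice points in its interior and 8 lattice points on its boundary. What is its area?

36

Pick's theorem states A = I + B/2 − 1, so A = 33 + 8/2 − 1 = 36.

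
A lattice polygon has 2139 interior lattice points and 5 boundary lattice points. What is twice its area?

By Pick's theorem, A = I + B/2 − 1 = 2139 + 5/2 − 1 = 4281/2.
Hence 2A = 4281.

4281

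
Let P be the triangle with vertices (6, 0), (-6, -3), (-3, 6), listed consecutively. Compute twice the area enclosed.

Using the shoelace formula, 2A = |(6·(-3) − (-6)·0) + ((-6)·6 − (-3)·(-3)) + ((-3)·0 − 6·6)| = 99, so the area is 99/2.

99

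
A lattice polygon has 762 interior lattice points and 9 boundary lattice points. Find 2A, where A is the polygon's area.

By Pick's theorem, A = I + B/2 − 1 = 762 + 9/2 − 1 = 1531/2.
Hence 2A = 1531.

1531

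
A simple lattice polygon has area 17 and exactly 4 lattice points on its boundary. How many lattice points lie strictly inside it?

16

Pick's theorem A = I + B/2 − 1 rearranges to I = A − B/2 + 1 = 17 − 4/2 + 1 = 16.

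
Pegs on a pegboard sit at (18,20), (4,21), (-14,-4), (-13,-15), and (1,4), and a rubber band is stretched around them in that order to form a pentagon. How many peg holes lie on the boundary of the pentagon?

The number of boundary lattice points is Σ gcd(|Δx|,|Δy|) = gcd(14,1) + gcd(18,25) + gcd(1,11) + gcd(14,19) + gcd(17,16) = 1+1+1+1+1 = 5.

5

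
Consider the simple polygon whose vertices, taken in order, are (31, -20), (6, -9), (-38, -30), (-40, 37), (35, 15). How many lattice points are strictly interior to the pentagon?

The shoelace formula gives twice the area as |[31·(-9) − 6·(-20)] + [6·(-30) − (-38)·(-9)] + [(-38)·37 − (-40)·(-30)] + [(-40)·15 − 35·37] + [35·(-20) − 31·15]| = 6347, so the area is 6347/2.
The number of boundary lattice points is Σ gcd(|Δx|,|Δy|) = gcd(25,11) + gcd(44,21) + gcd(2,67) + gcd(75,22) + gcd(4,35) = 1+1+1+1+1 = 5.
By Pick's theorem A = I + B/2 − 1, so I = 6347/2 − 5/2 + 1 = 3172.

3172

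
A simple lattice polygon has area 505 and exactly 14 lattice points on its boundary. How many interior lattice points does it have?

From Pick's theorem, I = A − B/2 + 1 = 505 − 14/2 + 1 = 499.

499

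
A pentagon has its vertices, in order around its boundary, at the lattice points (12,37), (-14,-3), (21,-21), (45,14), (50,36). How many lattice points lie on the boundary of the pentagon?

6

Along each edge there are gcd(|Δx|,|Δy|)+1 lattice points, so counting each shared vertex once the boundary has gcd(26,40) + gcd(35,18) + gcd(24,35) + gcd(5,22) + gcd(38,1) = 2+1+1+1+1 = 6.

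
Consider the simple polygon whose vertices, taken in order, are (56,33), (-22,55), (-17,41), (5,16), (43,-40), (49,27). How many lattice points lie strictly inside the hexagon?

Using the shoelace formula, 2A = |[56·55 − (-22)·33] + [(-22)·41 − (-17)·55] + [(-17)·16 − 5·41] + [5·(-40) − 43·16] + [43·27 − 49·(-40)] + [49·33 − 56·27]| = 5700, so the area is 2850.
Along each edge there are gcd(|Δx|,|Δy|)+1 lattice points, so counting each shared vertex once the boundary has gcd(78,22) + gcd(5,14) + gcd(22,25) + gcd(38,56) + gcd(6,67) + gcd(7,6) = 2+1+1+2+1+1 = 8.
Pick's theorem gives I = A − B/2 + 1 = 2850 − 8/2 + 1 = 2847.

2847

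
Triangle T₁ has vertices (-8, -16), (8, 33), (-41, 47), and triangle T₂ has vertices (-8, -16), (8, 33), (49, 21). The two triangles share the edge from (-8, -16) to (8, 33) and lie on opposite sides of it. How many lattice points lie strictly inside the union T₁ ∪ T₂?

The union is the simple quadrilateral with vertices (-8, -16), (-41, 47), (8, 33), (49, 21) in order.
Using the shoelace formula, 2A = |((-8)·47 − (-41)·(-16)) + ((-41)·33 − 8·47) + (8·21 − 49·33) + (49·(-16) − (-8)·21)| = 4826, so the area is 2413.
Summing gcd(|Δx|,|Δy|) over the edges gives the boundary count: gcd(33,63) + gcd(49,14) + gcd(41,12) + gcd(57,37) = 3+7+1+1 = 12.
By Pick's theorem I = A − B/2 + 1 = 2413 − 12/2 + 1 = 2408.

2408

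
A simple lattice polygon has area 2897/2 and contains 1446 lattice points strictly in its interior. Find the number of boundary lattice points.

Pick's theorem gives A = I + B/2 − 1, so B = 2(A − I + 1) = 2(2897/2 − 1446 + 1) = 7.

7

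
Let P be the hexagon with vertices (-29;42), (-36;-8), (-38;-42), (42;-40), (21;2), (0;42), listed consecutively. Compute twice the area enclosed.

By the shoelace formula, twice the signed area is |((-29)·(-8) − (-36)·42) + ((-36)·(-42) − (-38)·(-8)) + ((-38)·(-40) − 42·(-42)) + (42·2 − 21·(-40)) + (21·42 − 0·2) + (0·42 − (-29)·42)| = 9260, so the area is 4630.

9260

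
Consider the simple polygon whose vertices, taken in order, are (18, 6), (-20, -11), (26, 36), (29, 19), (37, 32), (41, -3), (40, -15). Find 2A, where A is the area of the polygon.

2245

Using the shoelace formula, 2A = |[18·(-11) − (-20)·6] + [(-20)·36 − 26·(-11)] + [26·19 − 29·36] + [29·32 − 37·19] + [37·(-3) − 41·32] + [41·(-15) − 40·(-3)] + [40·6 − 18·(-15)]| = 2245, so the area is 1122.5.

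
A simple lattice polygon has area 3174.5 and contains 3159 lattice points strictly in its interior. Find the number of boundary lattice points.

Pick's theorem gives A = I + B/2 − 1, so B = 2(A − I + 1) = 2(3174.5 − 3159 + 1) = 33.

33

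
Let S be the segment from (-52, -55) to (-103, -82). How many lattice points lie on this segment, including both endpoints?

4

The number of lattice points on a segment between lattice points is gcd(|Δx|,|Δy|) + 1 = gcd(51,27) + 1 = 3 + 1 = 4.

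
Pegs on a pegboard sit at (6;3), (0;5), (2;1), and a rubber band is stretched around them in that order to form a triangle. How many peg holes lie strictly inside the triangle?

By the shoelace formula, twice the signed area is |[6·5 − 0·3] + [0·1 − 2·5] + [2·3 − 6·1]| = 20, so the area is 10.
Along each edge there are gcd(|Δx|,|Δy|)+1 lattice points, so counting each shared vertex once the boundary has gcd(6,2) + gcd(2,4) + gcd(4,2) = 2+2+2 = 6.
Pick's theorem gives I = A − B/2 + 1 = 10 − 6/2 + 1 = 8.

8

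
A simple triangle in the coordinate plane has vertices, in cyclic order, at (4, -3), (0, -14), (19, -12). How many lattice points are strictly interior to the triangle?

The shoelace formula gives twice the area as |(4·(-14) − 0·(-3)) + (0·(-12) − 19·(-14)) + (19·(-3) − 4·(-12))| = 201, so the area is 201/2.
Along each edge there are gcd(|Δx|,|Δy|)+1 lattice points, so counting each shared vertex once the boundary has gcd(4,11) + gcd(19,2) + gcd(15,9) = 1+1+3 = 5.
By Pick's theorem A = I + B/2 − 1, so I = 201/2 − 5/2 + 1 = 99.

99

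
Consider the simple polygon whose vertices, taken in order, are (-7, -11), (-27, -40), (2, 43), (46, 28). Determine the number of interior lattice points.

The shoelace formula gives twice the area as |[(-7)·(-40) − (-27)·(-11)] + [(-27)·43 − 2·(-40)] + [2·28 − 46·43] + [46·(-11) − (-7)·28]| = 3330, so the area is 1665.
Along each edge there are gcd(|Δx|,|Δy|)+1 lattice points, so counting each shared vertex once the boundary has gcd(20,29) + gcd(29,83) + gcd(44,15) + gcd(53,39) = 1+1+1+1 = 4.
Pick's theorem gives I = A − B/2 + 1 = 1665 − 4/2 + 1 = 1664.

1664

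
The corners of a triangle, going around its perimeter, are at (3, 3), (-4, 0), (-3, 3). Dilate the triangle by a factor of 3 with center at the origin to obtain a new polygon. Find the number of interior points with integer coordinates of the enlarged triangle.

By the shoelace formula, twice the signed area is |(3·0 − (-4)·3) + ((-4)·3 − (-3)·0) + ((-3)·3 − 3·3)| = 18, so the area is 9.
Along each edge there are gcd(|Δx|,|Δy|)+1 lattice points, so counting each shared vertex once the boundary has gcd(7,3) + gcd(1,3) + gcd(6,0) = 1+1+6 = 8.
Scaling by 3 multiplies the area by 3² = 9 (so the new area is 81) and multiplies the boundary lattice-point count by 3, giving 24.
By Pick's theorem, the interior count of the dilated polygon is 81 − 24/2 + 1 = 70.

70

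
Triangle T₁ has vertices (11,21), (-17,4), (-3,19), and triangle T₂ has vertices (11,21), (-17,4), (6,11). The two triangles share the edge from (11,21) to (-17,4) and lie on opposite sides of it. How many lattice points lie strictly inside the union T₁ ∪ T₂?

The union is the simple quadrilateral with vertices (11,21), (-3,19), (-17,4), (6,11) in order.
The shoelace formula gives twice the area as |[11·19 − (-3)·21] + [(-3)·4 − (-17)·19] + [(-17)·11 − 6·4] + [6·21 − 11·11]| = 377, so the area is 377/2.
Summing gcd(|Δx|,|Δy|) over the edges gives the boundary count: gcd(14,2) + gcd(14,15) + gcd(23,7) + gcd(5,10) = 2+1+1+5 = 9.
By Pick's theorem I = A − B/2 + 1 = 377/2 − 9/2 + 1 = 185.

185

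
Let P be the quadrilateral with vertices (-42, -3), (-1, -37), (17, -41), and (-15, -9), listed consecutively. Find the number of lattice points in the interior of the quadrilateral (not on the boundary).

The shoelace formula gives twice the area as |[(-42)·(-37) − (-1)·(-3)] + [(-1)·(-41) − 17·(-37)] + [17·(-9) − (-15)·(-41)] + [(-15)·(-3) − (-42)·(-9)]| = 1120, so the area is 560.
Along each edge there are gcd(|Δx|,|Δy|)+1 lattice points, so counting each shared vertex once the boundary has gcd(41,34) + gcd(18,4) + gcd(32,32) + gcd(27,6) = 1+2+32+3 = 38.
Pick's theorem gives I = A − B/2 + 1 = 560 − 38/2 + 1 = 542.

542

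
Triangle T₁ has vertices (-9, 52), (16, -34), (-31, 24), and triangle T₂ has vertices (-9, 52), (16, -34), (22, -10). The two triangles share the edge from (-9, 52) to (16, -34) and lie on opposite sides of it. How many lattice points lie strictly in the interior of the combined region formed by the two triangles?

1835

The union is the simple quadrilateral with vertices (-9, 52), (-31, 24), (16, -34), (22, -10) in order.
Using the shoelace formula, 2A = |[(-9)·24 − (-31)·52] + [(-31)·(-34) − 16·24] + [16·(-10) − 22·(-34)] + [22·52 − (-9)·(-10)]| = 3708, so the area is 1854.
Along each edge there are gcd(|Δx|,|Δy|)+1 lattice points, so counting each shared vertex once the boundary has gcd(22,28) + gcd(47,58) + gcd(6,24) + gcd(31,62) = 2+1+6+31 = 40.
By Pick's theorem I = A − B/2 + 1 = 1854 − 40/2 + 1 = 1835.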